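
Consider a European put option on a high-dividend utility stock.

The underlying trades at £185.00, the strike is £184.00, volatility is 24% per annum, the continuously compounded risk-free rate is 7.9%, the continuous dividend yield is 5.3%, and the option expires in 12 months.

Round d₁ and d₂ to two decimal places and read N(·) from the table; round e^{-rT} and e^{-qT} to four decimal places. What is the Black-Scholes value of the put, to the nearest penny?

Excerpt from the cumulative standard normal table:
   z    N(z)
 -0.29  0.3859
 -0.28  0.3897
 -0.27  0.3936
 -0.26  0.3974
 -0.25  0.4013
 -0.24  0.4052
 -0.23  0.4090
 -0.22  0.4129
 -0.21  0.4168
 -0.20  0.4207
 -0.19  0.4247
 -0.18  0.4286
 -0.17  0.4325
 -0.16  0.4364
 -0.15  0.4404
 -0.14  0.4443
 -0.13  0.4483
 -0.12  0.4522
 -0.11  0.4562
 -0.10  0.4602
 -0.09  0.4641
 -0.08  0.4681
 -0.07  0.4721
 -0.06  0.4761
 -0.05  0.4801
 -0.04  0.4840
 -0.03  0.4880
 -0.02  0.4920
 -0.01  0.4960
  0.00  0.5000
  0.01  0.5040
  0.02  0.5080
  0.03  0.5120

T = 1;  σ√T = 0.2400
d₁ = [ln(185/184) + (0.079 − 0.053 + ½·0.24²)·1] / (σ√T) = (0.0054 + 0.0548) / 0.2400 = 0.2509 which rounds to 0.25
d₂ = 0.2509 − 0.2400 = 0.0109 which rounds to 0.01
exp(−qT) = exp(−0.053·1) = 0.9484;  exp(−rT) = exp(−0.079·1) = 0.9240
P = 184·0.9240·N(-0.01) − 185·0.9484·N(-0.25) = 184·0.9240·0.4960 − 185·0.9484·0.4013 = 84.3279 − 70.4097 = 13.9182

£13.92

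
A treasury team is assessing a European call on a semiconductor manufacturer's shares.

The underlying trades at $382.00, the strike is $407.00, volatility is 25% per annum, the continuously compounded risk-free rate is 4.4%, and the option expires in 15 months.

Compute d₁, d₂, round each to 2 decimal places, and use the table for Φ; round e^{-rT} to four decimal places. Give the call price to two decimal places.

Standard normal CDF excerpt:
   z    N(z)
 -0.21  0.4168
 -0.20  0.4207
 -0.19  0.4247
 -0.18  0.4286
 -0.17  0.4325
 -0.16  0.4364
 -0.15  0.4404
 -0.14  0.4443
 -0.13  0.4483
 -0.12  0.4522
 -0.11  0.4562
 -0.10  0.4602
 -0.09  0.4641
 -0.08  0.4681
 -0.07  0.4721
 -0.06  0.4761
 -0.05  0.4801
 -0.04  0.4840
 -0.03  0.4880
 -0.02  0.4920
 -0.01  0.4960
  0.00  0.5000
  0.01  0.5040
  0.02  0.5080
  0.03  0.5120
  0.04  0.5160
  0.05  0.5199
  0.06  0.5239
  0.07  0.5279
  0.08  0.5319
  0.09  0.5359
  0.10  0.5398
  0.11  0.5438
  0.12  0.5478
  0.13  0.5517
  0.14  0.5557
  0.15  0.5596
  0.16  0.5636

σ√T = 0.25·√1.25 = 0.2795
ln(S/K) + (r + σ²/2)T = ln(382/407) + (0.044 + 0.25²/2)·1.25 = -0.0634 + 0.0941 = 0.0307
d₁ = 0.0307 / 0.2795 = 0.1097 → 0.11
d₂ = d₁ − σ√T = 0.1097 − 0.2795 = -0.1698 → -0.17
e^(−rT) = e^(−0.044·1.25) = 0.9465
N(d₁) = N(0.11) = 0.5438;  N(d₂) = N(-0.17) = 0.4325
C = 382·0.5438 − 407·0.9465·0.4325 = 207.7316 − 166.6100 = 41.1216

$41.12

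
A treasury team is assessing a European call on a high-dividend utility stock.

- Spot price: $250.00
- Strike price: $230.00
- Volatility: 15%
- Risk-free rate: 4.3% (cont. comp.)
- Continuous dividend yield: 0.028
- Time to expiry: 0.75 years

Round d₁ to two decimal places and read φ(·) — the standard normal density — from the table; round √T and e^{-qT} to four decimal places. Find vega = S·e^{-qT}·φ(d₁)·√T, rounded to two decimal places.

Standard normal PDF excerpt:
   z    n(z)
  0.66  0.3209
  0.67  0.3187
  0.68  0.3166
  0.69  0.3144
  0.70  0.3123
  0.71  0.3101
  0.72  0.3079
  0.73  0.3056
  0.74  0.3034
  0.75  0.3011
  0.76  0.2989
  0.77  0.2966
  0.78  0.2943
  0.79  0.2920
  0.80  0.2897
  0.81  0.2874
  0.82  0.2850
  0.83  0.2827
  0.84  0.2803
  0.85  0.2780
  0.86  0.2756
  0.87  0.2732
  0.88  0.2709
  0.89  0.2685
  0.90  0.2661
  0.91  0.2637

σ√T = 0.15·√0.75 = 0.1299
ln(S/K) + (r − q + σ²/2)T = ln(250/230) + (0.043 − 0.028 + 0.15²/2)·0.75 = 0.0834 + 0.0197 = 0.1031
d₁ = 0.1031 / 0.1299 = 0.7934 which rounds to 0.79
√T = √0.75 = 0.8660
φ(d₁) = φ(0.79) = 0.2920
e^(−qT) = e^(−0.028·0.75) = 0.9792
vega = S·e^(−qT)·φ(d₁)·√T = 250·0.9792·0.2920·0.8660 = 61.9031

61.90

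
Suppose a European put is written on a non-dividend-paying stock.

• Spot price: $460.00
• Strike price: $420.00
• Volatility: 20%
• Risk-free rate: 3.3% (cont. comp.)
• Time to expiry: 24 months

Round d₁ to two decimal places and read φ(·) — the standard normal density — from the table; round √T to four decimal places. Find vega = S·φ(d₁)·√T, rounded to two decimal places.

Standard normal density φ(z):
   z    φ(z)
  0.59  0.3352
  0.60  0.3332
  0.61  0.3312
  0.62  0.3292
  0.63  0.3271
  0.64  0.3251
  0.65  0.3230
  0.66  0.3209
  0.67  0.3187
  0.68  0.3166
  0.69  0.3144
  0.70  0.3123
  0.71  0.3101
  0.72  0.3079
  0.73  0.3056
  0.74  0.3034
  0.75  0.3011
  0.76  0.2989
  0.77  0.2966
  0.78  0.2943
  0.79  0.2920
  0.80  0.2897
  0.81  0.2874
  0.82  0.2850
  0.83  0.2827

σ√T = 0.2 × 1.4142 = 0.2828
d₁ = [ln(460/420) + (0.033 + 0.2²/2)·2] / 0.2828 = [0.0910 + 0.1060] / 0.2828 = 0.6964 → 0.70
√T = √2 = 1.4142
φ(d₁) = φ(0.70) = 0.3123
vega = S·φ(d₁)·√T = 460·0.3123·1.4142 = 203.1611
(Vega is the same for a European call and put with the same parameters.)

203.16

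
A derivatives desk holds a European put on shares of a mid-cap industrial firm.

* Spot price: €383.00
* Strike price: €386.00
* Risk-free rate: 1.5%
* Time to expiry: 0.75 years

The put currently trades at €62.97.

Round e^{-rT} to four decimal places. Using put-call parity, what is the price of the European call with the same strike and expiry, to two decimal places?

€64.29

exp(−rT) = exp(−0.015·0.75) = 0.9888
Put-call parity: C − P = S − K·e^(−rT) = 383 − 386·0.9888 = 383 − 381.6768 = 1.3232
C = P + (C − P) = 62.97 + (1.3232) = 64.2932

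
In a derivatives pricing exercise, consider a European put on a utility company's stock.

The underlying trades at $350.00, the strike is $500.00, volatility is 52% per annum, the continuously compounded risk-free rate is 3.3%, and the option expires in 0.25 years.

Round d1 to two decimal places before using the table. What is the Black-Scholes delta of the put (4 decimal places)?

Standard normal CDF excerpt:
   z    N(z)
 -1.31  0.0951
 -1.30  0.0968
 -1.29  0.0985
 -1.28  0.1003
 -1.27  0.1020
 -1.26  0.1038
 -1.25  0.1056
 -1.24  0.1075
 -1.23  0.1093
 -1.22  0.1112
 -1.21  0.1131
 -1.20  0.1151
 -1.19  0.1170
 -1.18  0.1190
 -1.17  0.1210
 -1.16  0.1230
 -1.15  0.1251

T = 0.25;  σ√T = 0.2600
d₁ = [ln(350/500) + (0.033 + 0.52²/2)·0.25] / 0.2600 = [-0.3567 + 0.0421] / 0.2600 = -1.2101 → -1.21
N(d₁) = N(-1.21) = 0.1131
Δ_put = N(d₁) − 1 = 0.1131 − 1 = -0.8869

-0.8869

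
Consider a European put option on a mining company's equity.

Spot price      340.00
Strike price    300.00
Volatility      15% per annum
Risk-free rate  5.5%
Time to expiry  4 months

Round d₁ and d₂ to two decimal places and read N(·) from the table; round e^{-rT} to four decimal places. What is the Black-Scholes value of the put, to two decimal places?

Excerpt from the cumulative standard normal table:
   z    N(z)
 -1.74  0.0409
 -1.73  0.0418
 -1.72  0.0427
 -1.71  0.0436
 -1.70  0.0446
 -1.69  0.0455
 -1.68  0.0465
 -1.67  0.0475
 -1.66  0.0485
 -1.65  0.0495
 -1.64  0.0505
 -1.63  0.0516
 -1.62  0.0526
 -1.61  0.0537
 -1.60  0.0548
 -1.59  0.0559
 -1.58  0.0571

0.65

σ√T = 0.15 × 0.5774 = 0.0866
d₁ = [ln(340/300) + (0.055 + 0.15²/2)·0.3333] / 0.0866 = [0.1252 + 0.0221] / 0.0866 = 1.7003 ⇒ 1.70
d₂ = d₁ − σ√T = 1.7003 − 0.0866 = 1.6137 ⇒ 1.61
exp(−rT) = exp(−0.055·0.3333) = 0.9818
P = 300·0.9818·N(-1.61) − 340·N(-1.70) = 300·0.9818·0.0537 − 340·0.0446 = 15.8168 − 15.1640 = 0.6528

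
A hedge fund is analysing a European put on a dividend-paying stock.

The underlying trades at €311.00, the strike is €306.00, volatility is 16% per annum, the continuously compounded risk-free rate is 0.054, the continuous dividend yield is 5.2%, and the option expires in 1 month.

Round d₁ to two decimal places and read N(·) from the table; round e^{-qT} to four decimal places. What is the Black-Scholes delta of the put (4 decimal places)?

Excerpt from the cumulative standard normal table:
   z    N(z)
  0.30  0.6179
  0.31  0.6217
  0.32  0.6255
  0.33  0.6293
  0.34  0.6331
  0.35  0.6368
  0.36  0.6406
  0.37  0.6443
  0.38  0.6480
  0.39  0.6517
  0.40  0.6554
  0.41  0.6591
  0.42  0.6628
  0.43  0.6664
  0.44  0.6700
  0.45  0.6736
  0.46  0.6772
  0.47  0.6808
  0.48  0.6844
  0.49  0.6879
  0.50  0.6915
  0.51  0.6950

σ√T = 0.16·√0.08333 = 0.0462
d₁ = [ln(311/306) + (0.054 − 0.052 + ½·0.16²)·0.08333] / (σ√T) = (0.0162 + 0.0012) / 0.0462 = 0.3776 ⇒ 0.38
N(d₁) = N(0.38) = 0.6480
Δ_put = exp(−qT)·(N(d₁) − 1) = 0.9957·(0.6480 − 1) = -0.3505

-0.3505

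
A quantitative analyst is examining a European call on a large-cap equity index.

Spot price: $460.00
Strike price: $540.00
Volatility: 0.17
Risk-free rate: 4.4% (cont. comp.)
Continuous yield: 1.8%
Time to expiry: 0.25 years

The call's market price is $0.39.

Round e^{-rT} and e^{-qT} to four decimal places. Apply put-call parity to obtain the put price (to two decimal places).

$76.57

e^(−qT) = e^(−0.018·0.25) = 0.9955;  e^(−rT) = e^(−0.044·0.25) = 0.9891
Put-call parity: C − P = S·e^(−qT) − K·e^(−rT) = 460·0.9955 − 540·0.9891 = 457.9300 − 534.1140 = -76.1840
P = C − (C − P) = 0.39 − (-76.1840) = 76.5740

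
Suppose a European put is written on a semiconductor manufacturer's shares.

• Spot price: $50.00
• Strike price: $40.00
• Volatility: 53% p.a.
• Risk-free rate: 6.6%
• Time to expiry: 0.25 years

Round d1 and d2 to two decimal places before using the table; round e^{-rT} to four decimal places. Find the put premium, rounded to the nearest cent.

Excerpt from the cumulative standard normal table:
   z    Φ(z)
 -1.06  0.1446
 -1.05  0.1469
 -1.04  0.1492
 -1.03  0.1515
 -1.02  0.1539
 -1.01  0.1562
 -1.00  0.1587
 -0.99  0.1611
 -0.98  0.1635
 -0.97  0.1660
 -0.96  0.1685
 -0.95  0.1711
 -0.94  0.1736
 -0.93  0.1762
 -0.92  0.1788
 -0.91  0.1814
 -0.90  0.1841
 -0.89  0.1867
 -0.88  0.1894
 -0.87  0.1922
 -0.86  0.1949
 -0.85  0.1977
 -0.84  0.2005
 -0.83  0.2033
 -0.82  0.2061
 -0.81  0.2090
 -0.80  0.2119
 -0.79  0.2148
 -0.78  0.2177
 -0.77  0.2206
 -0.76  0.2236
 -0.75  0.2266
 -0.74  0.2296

$1.22

T = 0.25;  σ√T = 0.2650
d₁ = [ln(50/40) + (0.066 + ½·0.53²)·0.25] / (σ√T) = (0.2231 + 0.0516) / 0.2650 = 1.0368 ⇒ 1.04
d₂ = 1.0368 − 0.2650 = 0.7718 ⇒ 0.77
e^(−rT) = e^(−0.066·0.25) = 0.9836
N(−d₂) = N(-0.77) = 0.2206;  N(−d₁) = N(-1.04) = 0.1492
P = 40·0.9836·0.2206 − 50·0.1492 = 8.6793 − 7.4600 = 1.2193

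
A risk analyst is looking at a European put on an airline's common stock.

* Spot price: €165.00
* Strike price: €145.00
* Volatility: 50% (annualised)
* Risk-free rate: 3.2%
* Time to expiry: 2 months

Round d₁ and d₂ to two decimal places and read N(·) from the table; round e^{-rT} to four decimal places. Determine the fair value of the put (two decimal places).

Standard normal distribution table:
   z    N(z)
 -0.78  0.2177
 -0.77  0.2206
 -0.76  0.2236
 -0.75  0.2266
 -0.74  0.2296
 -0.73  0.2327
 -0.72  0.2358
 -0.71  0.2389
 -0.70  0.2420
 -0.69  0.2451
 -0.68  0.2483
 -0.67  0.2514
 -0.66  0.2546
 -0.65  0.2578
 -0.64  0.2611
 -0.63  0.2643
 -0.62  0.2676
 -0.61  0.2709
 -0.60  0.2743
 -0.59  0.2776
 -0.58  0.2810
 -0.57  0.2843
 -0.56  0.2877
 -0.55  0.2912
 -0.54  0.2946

σ√T = 0.5·√0.1667 = 0.2041
d₁ = [ln(165/145) + (0.032 + 0.5²/2)·0.1667] / 0.2041 = [0.1292 + 0.0262] / 0.2041 = 0.7612 ≈ 0.76
d₂ = d₁ − σ√T = 0.7612 − 0.2041 = 0.5571 ≈ 0.56
e^(−rT) = e^(−0.032·0.1667) = 0.9947
N(−d₂) = N(-0.56) = 0.2877;  N(−d₁) = N(-0.76) = 0.2236
P = 145·0.9947·0.2877 − 165·0.2236 = 41.4954 − 36.8940 = 4.6014

€4.60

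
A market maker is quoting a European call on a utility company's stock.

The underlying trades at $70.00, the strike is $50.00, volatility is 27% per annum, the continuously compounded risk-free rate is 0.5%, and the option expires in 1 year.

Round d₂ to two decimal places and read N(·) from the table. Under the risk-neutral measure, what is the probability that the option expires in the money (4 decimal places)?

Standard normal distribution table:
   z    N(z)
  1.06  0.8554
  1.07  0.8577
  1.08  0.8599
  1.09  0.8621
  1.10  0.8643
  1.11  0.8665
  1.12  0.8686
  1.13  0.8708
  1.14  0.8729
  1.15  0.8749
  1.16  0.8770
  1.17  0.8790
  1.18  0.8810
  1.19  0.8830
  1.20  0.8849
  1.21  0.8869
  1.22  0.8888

0.8708

σ√T = 0.27 × 1.0000 = 0.2700
d₁ = [ln(70/50) + (0.005 + 0.27²/2)·1] / 0.2700 = [0.3365 + 0.0415] / 0.2700 = 1.3997 → 1.40
d₂ = d₁ − σ√T = 1.3997 − 0.2700 = 1.1297 → 1.13
Pr(exercise) under Q = N(d₂) = 0.8708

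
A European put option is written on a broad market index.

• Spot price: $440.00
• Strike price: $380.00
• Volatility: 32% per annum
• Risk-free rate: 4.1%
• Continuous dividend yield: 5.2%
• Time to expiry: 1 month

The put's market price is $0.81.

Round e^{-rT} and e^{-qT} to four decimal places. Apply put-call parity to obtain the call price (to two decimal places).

$60.21

e^(−qT) = e^(−0.052·0.08333) = 0.9957;  e^(−rT) = e^(−0.041·0.08333) = 0.9966
Put-call parity: C − P = S·e^(−qT) − K·e^(−rT) = 440·0.9957 − 380·0.9966 = 438.1080 − 378.7080 = 59.4000
C = P + (C − P) = 0.81 + (59.4000) = 60.2100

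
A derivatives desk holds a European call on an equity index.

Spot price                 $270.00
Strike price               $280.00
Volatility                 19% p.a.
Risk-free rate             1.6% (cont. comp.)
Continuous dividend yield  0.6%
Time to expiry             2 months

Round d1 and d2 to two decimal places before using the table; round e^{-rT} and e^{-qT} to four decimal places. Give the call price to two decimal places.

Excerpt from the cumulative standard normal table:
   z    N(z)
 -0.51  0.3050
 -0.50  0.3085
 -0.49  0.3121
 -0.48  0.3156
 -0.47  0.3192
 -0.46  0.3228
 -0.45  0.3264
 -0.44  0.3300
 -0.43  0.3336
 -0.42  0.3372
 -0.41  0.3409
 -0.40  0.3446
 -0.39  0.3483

$4.80

σ√T = 0.19 × 0.4082 = 0.0776
d₁ = [ln(270/280) + (0.016 − 0.006 + 0.19²/2)·0.1667] / 0.0776 = [-0.0364 + 0.0047] / 0.0776 = -0.4086 which rounds to -0.41
d₂ = d₁ − σ√T = -0.4086 − 0.0776 = -0.4862 which rounds to -0.49
e^(−qT) = e^(−0.006·0.1667) = 0.9990;  e^(−rT) = e^(−0.016·0.1667) = 0.9973
N(d₁) = N(-0.41) = 0.3409;  N(d₂) = N(-0.49) = 0.3121
C = 270·0.9990·0.3409 − 280·0.9973·0.3121 = 91.9510 − 87.1521 = 4.7989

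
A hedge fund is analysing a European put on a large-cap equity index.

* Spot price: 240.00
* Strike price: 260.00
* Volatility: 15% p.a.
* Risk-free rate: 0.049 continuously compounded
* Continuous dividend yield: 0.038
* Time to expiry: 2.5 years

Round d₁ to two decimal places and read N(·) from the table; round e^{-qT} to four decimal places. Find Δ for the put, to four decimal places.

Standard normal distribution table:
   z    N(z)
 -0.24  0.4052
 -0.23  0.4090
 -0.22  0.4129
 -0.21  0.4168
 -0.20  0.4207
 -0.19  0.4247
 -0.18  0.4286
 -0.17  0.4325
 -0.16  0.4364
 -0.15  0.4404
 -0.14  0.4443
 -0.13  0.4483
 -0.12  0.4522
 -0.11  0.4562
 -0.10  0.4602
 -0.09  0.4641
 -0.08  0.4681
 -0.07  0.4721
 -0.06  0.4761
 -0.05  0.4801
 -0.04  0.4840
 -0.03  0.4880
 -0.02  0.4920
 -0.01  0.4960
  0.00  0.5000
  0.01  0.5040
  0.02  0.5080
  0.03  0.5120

T = 2.5;  σ√T = 0.2372
ln(S/K) + (r − q + σ²/2)T = ln(240/260) + (0.049 − 0.038 + 0.15²/2)·2.5 = -0.0800 + 0.0556 = -0.0244
d₁ = -0.0244 / 0.2372 = -0.1030 → -0.10
N(d₁) = N(-0.10) = 0.4602
Δ_put = e^(−qT)·(N(d₁) − 1) = 0.9094·(0.4602 − 1) = -0.4909

-0.4909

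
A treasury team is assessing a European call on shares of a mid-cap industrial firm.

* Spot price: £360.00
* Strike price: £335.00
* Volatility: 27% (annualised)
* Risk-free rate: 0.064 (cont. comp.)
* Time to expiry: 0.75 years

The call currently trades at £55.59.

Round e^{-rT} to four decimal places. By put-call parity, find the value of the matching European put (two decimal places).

exp(−rT) = exp(−0.064·0.75) = 0.9531
Put-call parity: C − P = S − K·e^(−rT) = 360 − 335·0.9531 = 360 − 319.2885 = 40.7115
P = C − (C − P) = 55.59 − (40.7115) = 14.8785

£14.88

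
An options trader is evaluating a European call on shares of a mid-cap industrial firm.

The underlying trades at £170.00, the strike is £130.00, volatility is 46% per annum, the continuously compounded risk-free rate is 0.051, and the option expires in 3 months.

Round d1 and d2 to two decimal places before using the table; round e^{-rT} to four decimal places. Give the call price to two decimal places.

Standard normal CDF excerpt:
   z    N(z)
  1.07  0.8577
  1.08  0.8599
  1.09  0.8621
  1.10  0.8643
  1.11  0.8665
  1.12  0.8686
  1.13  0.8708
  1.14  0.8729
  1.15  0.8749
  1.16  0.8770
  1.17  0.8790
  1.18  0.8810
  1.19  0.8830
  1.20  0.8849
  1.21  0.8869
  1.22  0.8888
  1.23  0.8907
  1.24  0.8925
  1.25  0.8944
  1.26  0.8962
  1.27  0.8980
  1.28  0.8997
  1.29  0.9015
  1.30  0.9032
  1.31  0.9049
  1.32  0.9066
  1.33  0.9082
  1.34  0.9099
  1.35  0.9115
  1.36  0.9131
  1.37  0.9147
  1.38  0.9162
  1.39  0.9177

£43.47

σ√T = 0.46·√0.25 = 0.2300
d₁ = [ln(170/130) + (0.051 + ½·0.46²)·0.25] / (σ√T) = (0.2683 + 0.0392) / 0.2300 = 1.3368 ⇒ 1.34
d₂ = 1.3368 − 0.2300 = 1.1068 ⇒ 1.11
exp(−rT) = exp(−0.051·0.25) = 0.9873
N(d₁) = N(1.34) = 0.9099;  N(d₂) = N(1.11) = 0.8665
C = 170·0.9099 − 130·0.9873·0.8665 = 154.6830 − 111.2144 = 43.4686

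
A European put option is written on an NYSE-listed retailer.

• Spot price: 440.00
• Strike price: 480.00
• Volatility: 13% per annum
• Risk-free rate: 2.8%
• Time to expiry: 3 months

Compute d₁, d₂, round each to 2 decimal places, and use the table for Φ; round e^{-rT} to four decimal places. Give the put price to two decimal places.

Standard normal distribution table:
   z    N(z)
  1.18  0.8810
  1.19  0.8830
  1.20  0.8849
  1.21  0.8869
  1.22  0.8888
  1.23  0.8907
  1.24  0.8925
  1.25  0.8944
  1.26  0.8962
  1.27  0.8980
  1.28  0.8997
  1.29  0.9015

37.81

σ√T = 0.13·√0.25 = 0.0650
d₁ = [ln(440/480) + (0.028 + ½·0.13²)·0.25] / (σ√T) = (-0.0870 + 0.0091) / 0.0650 = -1.1984 → -1.20
d₂ = -1.1984 − 0.0650 = -1.2634 → -1.26
e^(−rT) = e^(−0.028·0.25) = 0.9930
N(−d₂) = N(1.26) = 0.8962;  N(−d₁) = N(1.20) = 0.8849
P = 480·0.9930·0.8962 − 440·0.8849 = 427.1648 − 389.3560 = 37.8088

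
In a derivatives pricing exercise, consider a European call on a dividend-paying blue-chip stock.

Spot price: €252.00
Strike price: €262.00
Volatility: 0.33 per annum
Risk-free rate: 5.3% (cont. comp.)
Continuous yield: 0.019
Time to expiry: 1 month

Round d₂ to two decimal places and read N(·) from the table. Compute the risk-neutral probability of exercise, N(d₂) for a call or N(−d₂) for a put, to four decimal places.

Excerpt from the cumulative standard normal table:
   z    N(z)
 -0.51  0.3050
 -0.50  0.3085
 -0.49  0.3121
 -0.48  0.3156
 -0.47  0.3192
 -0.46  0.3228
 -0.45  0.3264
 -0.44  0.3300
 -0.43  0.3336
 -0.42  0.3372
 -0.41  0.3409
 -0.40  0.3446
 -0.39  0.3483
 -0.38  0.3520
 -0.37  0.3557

σ√T = 0.33·√0.08333 = 0.0953
d₁ = [ln(252/262) + (0.053 − 0.019 + 0.33²/2)·0.08333] / 0.0953 = [-0.0389 + 0.0074] / 0.0953 = -0.3311 which rounds to -0.33
d₂ = d₁ − σ√T = -0.3311 − 0.0953 = -0.4264 which rounds to -0.43
Pr(exercise) under Q = N(d₂) = 0.3336

0.3336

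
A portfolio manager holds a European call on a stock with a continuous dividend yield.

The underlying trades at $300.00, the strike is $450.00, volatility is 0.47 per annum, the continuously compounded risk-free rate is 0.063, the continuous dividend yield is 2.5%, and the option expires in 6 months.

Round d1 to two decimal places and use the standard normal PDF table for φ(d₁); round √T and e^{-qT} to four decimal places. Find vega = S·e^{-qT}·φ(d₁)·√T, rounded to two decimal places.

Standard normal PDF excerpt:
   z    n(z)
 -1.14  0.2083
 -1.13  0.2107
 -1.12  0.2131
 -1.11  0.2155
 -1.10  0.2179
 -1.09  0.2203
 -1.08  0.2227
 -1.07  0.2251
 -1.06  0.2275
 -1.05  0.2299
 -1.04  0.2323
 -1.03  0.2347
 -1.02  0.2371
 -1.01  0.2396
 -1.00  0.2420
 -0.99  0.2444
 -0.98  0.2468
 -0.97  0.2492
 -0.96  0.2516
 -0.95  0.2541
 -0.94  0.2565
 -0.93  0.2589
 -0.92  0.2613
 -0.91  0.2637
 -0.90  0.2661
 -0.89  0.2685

50.70

T = 0.5;  σ√T = 0.3323
d₁ = [ln(300/450) + (0.063 − 0.025 + ½·0.47²)·0.5] / (σ√T) = (-0.4055 + 0.0742) / 0.3323 = -0.9967 ⇒ -1.00
√T = √0.5 = 0.7071
φ(d₁) = φ(-1.00) = 0.2420
e^(−qT) = e^(−0.025·0.5) = 0.9876
vega = S·e^(−qT)·φ(d₁)·√T = 300·0.9876·0.2420·0.7071 = 50.6989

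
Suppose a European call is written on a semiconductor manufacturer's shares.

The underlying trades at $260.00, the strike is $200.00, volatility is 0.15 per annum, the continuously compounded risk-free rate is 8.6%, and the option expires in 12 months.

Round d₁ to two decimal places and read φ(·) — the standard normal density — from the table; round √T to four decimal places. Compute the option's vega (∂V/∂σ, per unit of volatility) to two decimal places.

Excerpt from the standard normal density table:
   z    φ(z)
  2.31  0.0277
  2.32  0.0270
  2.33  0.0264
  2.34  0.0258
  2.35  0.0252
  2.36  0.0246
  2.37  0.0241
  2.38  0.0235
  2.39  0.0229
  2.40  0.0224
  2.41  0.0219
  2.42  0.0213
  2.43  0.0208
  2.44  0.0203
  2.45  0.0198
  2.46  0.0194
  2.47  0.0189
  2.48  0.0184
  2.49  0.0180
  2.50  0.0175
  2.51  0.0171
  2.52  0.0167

T = 1;  σ√T = 0.1500
d₁ = [ln(260/200) + (0.086 + 0.15²/2)·1] / 0.1500 = [0.2624 + 0.0972] / 0.1500 = 2.3974 which rounds to 2.40
√T = √1 = 1.0000
φ(d₁) = φ(2.40) = 0.0224
vega = S·φ(d₁)·√T = 260·0.0224·1.0000 = 5.8240

5.82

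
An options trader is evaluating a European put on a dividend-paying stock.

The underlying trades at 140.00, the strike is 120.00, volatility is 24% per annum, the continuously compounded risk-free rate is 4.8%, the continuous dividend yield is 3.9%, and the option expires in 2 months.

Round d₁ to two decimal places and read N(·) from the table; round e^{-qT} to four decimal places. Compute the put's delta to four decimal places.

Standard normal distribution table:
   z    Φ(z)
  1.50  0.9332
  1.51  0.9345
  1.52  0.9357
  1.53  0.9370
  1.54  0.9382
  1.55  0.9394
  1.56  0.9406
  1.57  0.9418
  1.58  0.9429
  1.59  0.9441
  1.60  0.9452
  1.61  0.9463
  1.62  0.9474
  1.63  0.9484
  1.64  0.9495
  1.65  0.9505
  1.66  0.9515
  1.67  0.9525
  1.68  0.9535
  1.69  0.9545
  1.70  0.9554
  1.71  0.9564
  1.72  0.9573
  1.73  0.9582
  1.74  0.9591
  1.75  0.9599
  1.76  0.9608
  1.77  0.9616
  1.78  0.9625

σ√T = 0.24 × 0.4082 = 0.0980
d₁ = [ln(140/120) + (0.048 − 0.039 + 0.24²/2)·0.1667] / 0.0980 = [0.1542 + 0.0063] / 0.0980 = 1.6376 which rounds to 1.64
N(d₁) = N(1.64) = 0.9495
Δ_put = e^(−qT)·(N(d₁) − 1) = 0.9935·(0.9495 − 1) = -0.0502

-0.0502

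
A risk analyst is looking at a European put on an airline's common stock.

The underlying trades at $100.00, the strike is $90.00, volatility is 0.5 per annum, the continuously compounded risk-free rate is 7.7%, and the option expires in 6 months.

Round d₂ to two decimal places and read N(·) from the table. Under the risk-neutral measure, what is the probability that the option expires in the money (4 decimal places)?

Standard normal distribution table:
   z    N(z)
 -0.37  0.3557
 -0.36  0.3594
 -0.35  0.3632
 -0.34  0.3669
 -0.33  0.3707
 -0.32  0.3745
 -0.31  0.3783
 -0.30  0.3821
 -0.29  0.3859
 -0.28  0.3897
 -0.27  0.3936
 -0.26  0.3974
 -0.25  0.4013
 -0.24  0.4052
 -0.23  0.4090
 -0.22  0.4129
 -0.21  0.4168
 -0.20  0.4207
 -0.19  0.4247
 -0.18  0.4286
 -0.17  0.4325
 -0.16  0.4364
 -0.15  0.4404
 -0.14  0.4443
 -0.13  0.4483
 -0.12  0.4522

0.4090

σ√T = 0.5 × 0.7071 = 0.3536
d₁ = [ln(100/90) + (0.077 + 0.5²/2)·0.5] / 0.3536 = [0.1054 + 0.1010] / 0.3536 = 0.5837 ≈ 0.58
d₂ = d₁ − σ√T = 0.5837 − 0.3536 = 0.2301 ≈ 0.23
Risk-neutral Pr[S_T < K] = N(−d₂) = N(-0.23) = 0.4090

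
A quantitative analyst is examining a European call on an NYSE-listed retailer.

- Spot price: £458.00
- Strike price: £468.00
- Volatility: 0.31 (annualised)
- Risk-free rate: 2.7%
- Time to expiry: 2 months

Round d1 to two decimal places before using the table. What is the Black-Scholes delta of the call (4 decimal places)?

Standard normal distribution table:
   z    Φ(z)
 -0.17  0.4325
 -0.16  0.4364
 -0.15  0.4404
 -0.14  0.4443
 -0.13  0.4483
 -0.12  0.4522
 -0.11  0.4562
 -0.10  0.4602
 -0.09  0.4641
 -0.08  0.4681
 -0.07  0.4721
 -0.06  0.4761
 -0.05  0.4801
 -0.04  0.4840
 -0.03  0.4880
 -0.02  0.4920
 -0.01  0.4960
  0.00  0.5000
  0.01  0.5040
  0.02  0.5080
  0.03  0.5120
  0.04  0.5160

0.4721

σ√T = 0.31 × 0.4082 = 0.1266
d₁ = [ln(458/468) + (0.027 + 0.31²/2)·0.1667] / 0.1266 = [-0.0216 + 0.0125] / 0.1266 = -0.0718 ≈ -0.07
N(d₁) = N(-0.07) = 0.4721
Δ_call = N(d₁) = 0.4721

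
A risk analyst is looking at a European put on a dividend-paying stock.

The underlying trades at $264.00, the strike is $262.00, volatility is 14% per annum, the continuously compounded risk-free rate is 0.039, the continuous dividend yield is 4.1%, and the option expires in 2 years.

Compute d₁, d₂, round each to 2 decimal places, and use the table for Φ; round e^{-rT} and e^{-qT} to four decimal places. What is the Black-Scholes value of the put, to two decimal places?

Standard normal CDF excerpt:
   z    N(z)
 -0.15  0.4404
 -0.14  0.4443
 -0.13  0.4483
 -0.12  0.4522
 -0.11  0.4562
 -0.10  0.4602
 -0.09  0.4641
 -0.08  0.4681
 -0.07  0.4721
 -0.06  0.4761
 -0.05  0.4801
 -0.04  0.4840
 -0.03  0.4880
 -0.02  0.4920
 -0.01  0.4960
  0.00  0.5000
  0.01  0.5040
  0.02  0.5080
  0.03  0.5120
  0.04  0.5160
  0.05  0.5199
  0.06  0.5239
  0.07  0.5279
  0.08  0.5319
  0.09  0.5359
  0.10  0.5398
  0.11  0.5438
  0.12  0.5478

T = 2;  σ√T = 0.1980
d₁ = [ln(264/262) + (0.039 − 0.041 + ½·0.14²)·2] / (σ√T) = (0.0076 + 0.0156) / 0.1980 = 0.1172 ⇒ 0.12
d₂ = 0.1172 − 0.1980 = -0.0808 ⇒ -0.08
e^(−qT) = e^(−0.041·2) = 0.9213;  e^(−rT) = e^(−0.039·2) = 0.9250
P = 262·0.9250·N(0.08) − 264·0.9213·N(-0.12) = 262·0.9250·0.5319 − 264·0.9213·0.4522 = 128.9060 − 109.9855 = 18.9204

$18.92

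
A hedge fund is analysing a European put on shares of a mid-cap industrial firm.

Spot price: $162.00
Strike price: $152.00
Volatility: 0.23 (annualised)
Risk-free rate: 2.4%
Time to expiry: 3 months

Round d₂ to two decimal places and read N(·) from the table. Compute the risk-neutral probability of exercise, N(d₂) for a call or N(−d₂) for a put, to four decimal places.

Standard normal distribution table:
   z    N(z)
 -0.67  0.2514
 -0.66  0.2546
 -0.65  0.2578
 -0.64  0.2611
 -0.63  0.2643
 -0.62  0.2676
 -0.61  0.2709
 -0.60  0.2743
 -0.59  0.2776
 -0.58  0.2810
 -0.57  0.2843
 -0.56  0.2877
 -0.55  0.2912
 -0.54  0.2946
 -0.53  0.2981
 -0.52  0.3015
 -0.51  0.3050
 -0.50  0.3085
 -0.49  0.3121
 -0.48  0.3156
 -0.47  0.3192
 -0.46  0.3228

0.2912

σ√T = 0.23 × 0.5000 = 0.1150
d₁ = [ln(162/152) + (0.024 + ½·0.23²)·0.25] / (σ√T) = (0.0637 + 0.0126) / 0.1150 = 0.6637 which rounds to 0.66
d₂ = 0.6637 − 0.1150 = 0.5487 which rounds to 0.55
Risk-neutral Pr[S_T < K] = N(−d₂) = N(-0.55) = 0.2912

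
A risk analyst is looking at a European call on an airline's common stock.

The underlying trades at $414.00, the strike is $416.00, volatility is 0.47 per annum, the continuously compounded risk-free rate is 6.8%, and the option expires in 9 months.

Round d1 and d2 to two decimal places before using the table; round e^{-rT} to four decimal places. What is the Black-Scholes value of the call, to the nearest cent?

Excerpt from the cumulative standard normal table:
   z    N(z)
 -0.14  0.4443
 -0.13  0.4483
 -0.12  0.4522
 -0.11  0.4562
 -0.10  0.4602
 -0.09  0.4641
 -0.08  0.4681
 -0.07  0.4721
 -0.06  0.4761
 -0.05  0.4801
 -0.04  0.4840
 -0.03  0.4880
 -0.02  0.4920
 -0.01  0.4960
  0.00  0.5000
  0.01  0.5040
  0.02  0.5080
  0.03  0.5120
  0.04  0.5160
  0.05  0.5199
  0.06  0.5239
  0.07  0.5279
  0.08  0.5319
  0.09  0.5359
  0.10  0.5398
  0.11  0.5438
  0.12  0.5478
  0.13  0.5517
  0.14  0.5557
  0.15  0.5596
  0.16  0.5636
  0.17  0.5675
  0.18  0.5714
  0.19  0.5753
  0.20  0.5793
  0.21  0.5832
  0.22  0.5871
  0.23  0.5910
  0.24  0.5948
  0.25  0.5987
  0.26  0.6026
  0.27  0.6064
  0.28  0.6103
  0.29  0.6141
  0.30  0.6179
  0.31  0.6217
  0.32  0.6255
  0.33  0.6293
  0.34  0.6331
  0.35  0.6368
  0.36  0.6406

σ√T = 0.47 × 0.8660 = 0.4070
d₁ = [ln(414/416) + (0.068 + 0.47²/2)·0.75] / 0.4070 = [-0.0048 + 0.1338] / 0.4070 = 0.3170 ⇒ 0.32
d₂ = d₁ − σ√T = 0.3170 − 0.4070 = -0.0901 ⇒ -0.09
exp(−rT) = exp(−0.068·0.75) = 0.9503
N(d₁) = N(0.32) = 0.6255;  N(d₂) = N(-0.09) = 0.4641
C = 414·0.6255 − 416·0.9503·0.4641 = 258.9570 − 183.4702 = 75.4868

$75.49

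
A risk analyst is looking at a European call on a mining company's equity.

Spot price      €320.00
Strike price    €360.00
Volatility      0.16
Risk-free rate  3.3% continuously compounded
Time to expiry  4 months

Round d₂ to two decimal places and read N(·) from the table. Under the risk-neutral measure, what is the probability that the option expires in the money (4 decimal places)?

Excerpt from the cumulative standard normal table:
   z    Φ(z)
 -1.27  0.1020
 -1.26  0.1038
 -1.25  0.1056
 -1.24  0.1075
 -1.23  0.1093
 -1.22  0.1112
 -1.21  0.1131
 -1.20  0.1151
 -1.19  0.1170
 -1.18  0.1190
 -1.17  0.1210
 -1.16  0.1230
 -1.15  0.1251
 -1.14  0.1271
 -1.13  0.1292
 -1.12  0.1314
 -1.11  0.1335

T = 0.3333;  σ√T = 0.0924
ln(S/K) + (r + σ²/2)T = ln(320/360) + (0.033 + 0.16²/2)·0.3333 = -0.1178 + 0.0153 = -0.1025
d₁ = -0.1025 / 0.0924 = -1.1098 which rounds to -1.11
d₂ = d₁ − σ√T = -1.1098 − 0.0924 = -1.2021 which rounds to -1.20
Pr(exercise) under Q = N(d₂) = 0.1151

0.1151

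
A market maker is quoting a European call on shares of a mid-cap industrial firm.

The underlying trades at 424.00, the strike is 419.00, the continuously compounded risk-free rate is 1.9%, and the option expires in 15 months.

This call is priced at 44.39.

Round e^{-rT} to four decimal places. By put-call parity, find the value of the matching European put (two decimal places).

29.54

e^(−rT) = e^(−0.019·1.25) = 0.9765
Put-call parity: C − P = S − K·e^(−rT) = 424 − 419·0.9765 = 424 − 409.1535 = 14.8465
P = C − (C − P) = 44.39 − (14.8465) = 29.5435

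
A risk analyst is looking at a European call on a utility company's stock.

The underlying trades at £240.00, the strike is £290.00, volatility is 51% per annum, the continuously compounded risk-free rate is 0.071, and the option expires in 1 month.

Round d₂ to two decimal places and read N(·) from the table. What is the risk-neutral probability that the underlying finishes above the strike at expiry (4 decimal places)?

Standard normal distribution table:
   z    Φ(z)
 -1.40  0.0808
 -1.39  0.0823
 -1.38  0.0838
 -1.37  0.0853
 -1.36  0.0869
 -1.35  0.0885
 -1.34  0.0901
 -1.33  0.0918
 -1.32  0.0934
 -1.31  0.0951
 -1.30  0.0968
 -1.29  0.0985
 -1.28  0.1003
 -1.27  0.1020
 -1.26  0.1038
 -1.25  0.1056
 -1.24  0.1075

σ√T = 0.51 × 0.2887 = 0.1472
d₁ = [ln(240/290) + (0.071 + 0.51²/2)·0.08333] / 0.1472 = [-0.1892 + 0.0168] / 0.1472 = -1.1716 → -1.17
d₂ = d₁ − σ√T = -1.1716 − 0.1472 = -1.3188 → -1.32
Risk-neutral Pr[S_T > K] = N(d₂) = N(-1.32) = 0.0934

0.0934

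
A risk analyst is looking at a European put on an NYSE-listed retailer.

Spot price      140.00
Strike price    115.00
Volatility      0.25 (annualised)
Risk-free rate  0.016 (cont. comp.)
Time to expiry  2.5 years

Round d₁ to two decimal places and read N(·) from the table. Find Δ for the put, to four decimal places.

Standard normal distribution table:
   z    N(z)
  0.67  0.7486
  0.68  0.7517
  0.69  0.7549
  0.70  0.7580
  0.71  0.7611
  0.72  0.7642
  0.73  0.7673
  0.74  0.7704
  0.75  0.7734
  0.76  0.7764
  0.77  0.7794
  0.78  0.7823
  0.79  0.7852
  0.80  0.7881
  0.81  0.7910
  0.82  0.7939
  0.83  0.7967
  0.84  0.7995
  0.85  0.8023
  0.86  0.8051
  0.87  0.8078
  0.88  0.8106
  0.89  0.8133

-0.2119

σ√T = 0.25 × 1.5811 = 0.3953
ln(S/K) + (r + σ²/2)T = ln(140/115) + (0.016 + 0.25²/2)·2.5 = 0.1967 + 0.1181 = 0.3148
d₁ = 0.3148 / 0.3953 = 0.7965 → 0.80
N(d₁) = N(0.80) = 0.7881
Δ_put = N(d₁) − 1 = 0.7881 − 1 = -0.2119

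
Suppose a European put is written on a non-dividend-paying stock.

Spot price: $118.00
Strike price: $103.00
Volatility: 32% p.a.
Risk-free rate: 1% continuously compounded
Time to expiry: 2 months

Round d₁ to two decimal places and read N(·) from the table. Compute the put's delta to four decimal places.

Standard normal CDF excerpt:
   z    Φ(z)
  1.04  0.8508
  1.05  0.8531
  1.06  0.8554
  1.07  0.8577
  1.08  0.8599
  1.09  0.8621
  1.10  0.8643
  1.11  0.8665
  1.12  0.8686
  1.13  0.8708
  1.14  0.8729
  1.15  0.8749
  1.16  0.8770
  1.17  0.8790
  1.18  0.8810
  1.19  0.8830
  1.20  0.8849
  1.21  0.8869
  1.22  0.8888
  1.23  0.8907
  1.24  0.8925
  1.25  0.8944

T = 0.1667;  σ√T = 0.1306
ln(S/K) + (r + σ²/2)T = ln(118/103) + (0.01 + 0.32²/2)·0.1667 = 0.1360 + 0.0102 = 0.1462
d₁ = 0.1462 / 0.1306 = 1.1188 → 1.12
N(d₁) = N(1.12) = 0.8686
Δ_put = N(d₁) − 1 = 0.8686 − 1 = -0.1314

-0.1314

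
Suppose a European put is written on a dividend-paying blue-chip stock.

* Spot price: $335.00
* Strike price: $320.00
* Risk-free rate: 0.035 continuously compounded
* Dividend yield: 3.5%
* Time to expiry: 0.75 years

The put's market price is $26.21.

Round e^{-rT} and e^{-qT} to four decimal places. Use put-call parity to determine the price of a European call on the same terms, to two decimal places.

exp(−qT) = exp(−0.035·0.75) = 0.9741;  exp(−rT) = exp(−0.035·0.75) = 0.9741
Put-call parity: C − P = S·e^(−qT) − K·e^(−rT) = 335·0.9741 − 320·0.9741 = 326.3235 − 311.7120 = 14.6115
C = P + (C − P) = 26.21 + (14.6115) = 40.8215

$40.82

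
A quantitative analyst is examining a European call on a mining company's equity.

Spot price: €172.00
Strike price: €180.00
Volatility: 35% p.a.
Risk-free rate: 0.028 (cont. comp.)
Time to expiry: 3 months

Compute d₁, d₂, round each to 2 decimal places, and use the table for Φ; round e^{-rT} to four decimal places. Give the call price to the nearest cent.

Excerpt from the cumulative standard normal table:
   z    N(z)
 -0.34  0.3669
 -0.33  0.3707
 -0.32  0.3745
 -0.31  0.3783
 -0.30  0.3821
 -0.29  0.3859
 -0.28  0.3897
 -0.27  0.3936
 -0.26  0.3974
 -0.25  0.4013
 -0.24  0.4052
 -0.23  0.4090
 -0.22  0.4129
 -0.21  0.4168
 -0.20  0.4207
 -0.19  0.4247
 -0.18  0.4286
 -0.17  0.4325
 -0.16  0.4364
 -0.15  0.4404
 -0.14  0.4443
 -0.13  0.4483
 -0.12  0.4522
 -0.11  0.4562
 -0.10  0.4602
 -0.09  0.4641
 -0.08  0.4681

€9.49

σ√T = 0.35·√0.25 = 0.1750
d₁ = [ln(172/180) + (0.028 + 0.35²/2)·0.25] / 0.1750 = [-0.0455 + 0.0223] / 0.1750 = -0.1323 ≈ -0.13
d₂ = d₁ − σ√T = -0.1323 − 0.1750 = -0.3073 ≈ -0.31
exp(−rT) = exp(−0.028·0.25) = 0.9930
N(d₁) = N(-0.13) = 0.4483;  N(d₂) = N(-0.31) = 0.3783
C = 172·0.4483 − 180·0.9930·0.3783 = 77.1076 − 67.6173 = 9.4903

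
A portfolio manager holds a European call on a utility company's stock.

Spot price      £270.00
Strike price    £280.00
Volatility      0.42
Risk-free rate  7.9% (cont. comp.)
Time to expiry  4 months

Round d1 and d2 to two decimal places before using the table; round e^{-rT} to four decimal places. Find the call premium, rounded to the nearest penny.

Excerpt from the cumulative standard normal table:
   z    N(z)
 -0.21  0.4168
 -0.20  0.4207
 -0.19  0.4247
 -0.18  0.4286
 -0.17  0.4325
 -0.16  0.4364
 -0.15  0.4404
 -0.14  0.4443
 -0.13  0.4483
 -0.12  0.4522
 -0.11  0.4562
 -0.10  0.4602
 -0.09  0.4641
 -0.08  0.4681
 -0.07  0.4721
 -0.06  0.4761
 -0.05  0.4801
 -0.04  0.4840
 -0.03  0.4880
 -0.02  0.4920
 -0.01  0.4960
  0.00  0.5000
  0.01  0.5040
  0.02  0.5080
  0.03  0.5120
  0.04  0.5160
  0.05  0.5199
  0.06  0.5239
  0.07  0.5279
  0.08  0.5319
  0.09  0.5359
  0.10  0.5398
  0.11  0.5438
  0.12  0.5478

£24.60

σ√T = 0.42 × 0.5774 = 0.2425
d₁ = [ln(270/280) + (0.079 + ½·0.42²)·0.3333] / (σ√T) = (-0.0364 + 0.0557) / 0.2425 = 0.0799 ⇒ 0.08
d₂ = 0.0799 − 0.2425 = -0.1626 ⇒ -0.16
e^(−rT) = e^(−0.079·0.3333) = 0.9740
C = 270·N(0.08) − 280·0.9740·N(-0.16) = 270·0.5319 − 280·0.9740·0.4364 = 143.6130 − 119.0150 = 24.5980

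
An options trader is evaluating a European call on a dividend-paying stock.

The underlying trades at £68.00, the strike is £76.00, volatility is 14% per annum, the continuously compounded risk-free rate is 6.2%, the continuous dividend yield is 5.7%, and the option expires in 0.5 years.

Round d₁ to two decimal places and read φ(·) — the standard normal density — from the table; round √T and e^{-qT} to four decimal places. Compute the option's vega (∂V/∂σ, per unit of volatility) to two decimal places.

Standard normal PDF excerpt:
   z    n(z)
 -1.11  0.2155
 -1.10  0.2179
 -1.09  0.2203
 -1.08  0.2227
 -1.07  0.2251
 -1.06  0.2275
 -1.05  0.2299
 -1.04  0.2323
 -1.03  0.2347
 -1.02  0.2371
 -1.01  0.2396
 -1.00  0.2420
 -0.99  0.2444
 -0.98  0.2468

10.74

T = 0.5;  σ√T = 0.0990
d₁ = [ln(68/76) + (0.062 − 0.057 + 0.14²/2)·0.5] / 0.0990 = [-0.1112 + 0.0074] / 0.0990 = -1.0488 ≈ -1.05
√T = √0.5 = 0.7071
φ(d₁) = φ(-1.05) = 0.2299
exp(−qT) = exp(−0.057·0.5) = 0.9719
vega = S·exp(−qT)·φ(d₁)·√T = 68·0.9719·0.2299·0.7071 = 10.7436
(Vega is the same for a European call and put with the same parameters.)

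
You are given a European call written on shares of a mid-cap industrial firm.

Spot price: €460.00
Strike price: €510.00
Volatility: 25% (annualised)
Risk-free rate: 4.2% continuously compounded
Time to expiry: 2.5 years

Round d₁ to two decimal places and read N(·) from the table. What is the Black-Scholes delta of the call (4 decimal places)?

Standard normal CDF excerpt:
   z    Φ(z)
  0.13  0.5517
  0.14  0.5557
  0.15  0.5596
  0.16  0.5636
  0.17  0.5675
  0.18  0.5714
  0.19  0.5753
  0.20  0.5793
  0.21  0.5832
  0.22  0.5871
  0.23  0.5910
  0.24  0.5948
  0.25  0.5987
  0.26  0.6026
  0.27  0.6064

0.5793

σ√T = 0.25·√2.5 = 0.3953
d₁ = [ln(460/510) + (0.042 + ½·0.25²)·2.5] / (σ√T) = (-0.1032 + 0.1831) / 0.3953 = 0.2022 → 0.20
N(d₁) = N(0.20) = 0.5793
Δ_call = N(d₁) = 0.5793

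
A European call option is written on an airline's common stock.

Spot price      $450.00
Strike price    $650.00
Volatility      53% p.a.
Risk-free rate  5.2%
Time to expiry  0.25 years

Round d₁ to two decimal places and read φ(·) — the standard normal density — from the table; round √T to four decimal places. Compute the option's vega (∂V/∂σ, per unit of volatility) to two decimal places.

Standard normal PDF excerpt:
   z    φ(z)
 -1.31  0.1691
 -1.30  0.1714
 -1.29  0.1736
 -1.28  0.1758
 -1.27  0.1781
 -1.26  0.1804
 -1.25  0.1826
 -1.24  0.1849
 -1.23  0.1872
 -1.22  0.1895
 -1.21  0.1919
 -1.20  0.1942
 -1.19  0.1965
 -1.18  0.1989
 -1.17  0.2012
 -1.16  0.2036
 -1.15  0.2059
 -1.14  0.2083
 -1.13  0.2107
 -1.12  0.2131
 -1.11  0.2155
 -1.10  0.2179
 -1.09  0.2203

σ√T = 0.53·√0.25 = 0.2650
d₁ = [ln(450/650) + (0.052 + ½·0.53²)·0.25] / (σ√T) = (-0.3677 + 0.0481) / 0.2650 = -1.2061 ≈ -1.21
√T = √0.25 = 0.5000
φ(d₁) = φ(-1.21) = 0.1919
vega = S·φ(d₁)·√T = 450·0.1919·0.5000 = 43.1775

43.18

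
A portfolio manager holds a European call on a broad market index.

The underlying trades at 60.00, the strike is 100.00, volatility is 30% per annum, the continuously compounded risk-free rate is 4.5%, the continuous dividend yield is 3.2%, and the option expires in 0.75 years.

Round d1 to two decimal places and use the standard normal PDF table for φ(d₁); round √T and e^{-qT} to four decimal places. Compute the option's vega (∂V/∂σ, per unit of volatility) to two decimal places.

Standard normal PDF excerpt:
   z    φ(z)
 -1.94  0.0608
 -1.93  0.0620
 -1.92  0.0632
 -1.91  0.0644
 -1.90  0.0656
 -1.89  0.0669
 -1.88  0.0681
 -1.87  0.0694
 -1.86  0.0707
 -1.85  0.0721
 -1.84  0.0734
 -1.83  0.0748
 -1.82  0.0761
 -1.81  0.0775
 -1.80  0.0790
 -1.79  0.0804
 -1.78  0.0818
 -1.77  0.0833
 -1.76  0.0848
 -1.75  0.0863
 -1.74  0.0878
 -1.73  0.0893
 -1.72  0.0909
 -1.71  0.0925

4.01

σ√T = 0.3 × 0.8660 = 0.2598
ln(S/K) + (r − q + σ²/2)T = ln(60/100) + (0.045 − 0.032 + 0.3²/2)·0.75 = -0.5108 + 0.0435 = -0.4673
d₁ = -0.4673 / 0.2598 = -1.7987 → -1.80
√T = √0.75 = 0.8660
φ(d₁) = φ(-1.80) = 0.0790
exp(−qT) = exp(−0.032·0.75) = 0.9763
vega = S·exp(−qT)·φ(d₁)·√T = 60·0.9763·0.0790·0.8660 = 4.0076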